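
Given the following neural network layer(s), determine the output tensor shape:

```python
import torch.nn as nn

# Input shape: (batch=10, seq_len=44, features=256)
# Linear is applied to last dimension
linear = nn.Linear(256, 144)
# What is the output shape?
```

Input: (10, 44, 256) -> Output: (10, 44, 144)

Answer: (10, 44, 144)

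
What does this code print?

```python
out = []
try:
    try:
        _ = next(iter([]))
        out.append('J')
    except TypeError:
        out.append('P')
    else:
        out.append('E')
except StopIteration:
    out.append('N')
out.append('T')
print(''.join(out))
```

Execution trace: 'N' (outer except StopIteration) → 'T' (after the try/except). Output: NT

Answer: NT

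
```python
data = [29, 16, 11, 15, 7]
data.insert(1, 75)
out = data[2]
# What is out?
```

Trace:
`data = [29, 16, 11, 15, 7]` → data = [29, 16, 11, 15, 7]
`data.insert(1, 75)` → data = [29, 75, 16, 11, 15, 7]
`out = data[2]` → out = 16
So out = 16

Answer: 16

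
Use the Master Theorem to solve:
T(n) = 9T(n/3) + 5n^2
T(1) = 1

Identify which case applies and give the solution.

a=9, b=3, f(n)=5n^2. log_3(9) = 2. Since c=2 = 2, Case 2 applies: T(n) = Θ(n^log_b(a) · log n) = O(n^2 log n).

Answer: O(n^2 log n) - Case 2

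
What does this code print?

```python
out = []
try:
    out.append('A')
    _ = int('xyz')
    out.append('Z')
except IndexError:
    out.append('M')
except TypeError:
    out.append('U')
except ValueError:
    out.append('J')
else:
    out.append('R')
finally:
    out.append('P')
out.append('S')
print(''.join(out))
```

Execution trace: 'A' (try body) → 'J' (except ValueError) → 'P' (finally) → 'S' (after the try/except). Output: AJPS

Answer: AJPS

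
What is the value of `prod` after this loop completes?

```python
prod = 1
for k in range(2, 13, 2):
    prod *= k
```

Product of even numbers 2 to 12
`prod` takes the values: 1 → 2 → 8 → 48 → 384 → 3840 → 46080

Answer: 46080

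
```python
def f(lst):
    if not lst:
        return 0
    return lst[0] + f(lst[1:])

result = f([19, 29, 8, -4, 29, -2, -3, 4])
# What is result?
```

19 + 29 + 8 + (-4) + 29 + (-2) + (-3) + 4 + 0 = 80

Answer: 80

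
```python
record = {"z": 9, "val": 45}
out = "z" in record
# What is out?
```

Trace:
`record = {"z": 9, "val": 45}` → record = {'z': 9, 'val': 45}
`out = "z" in record` → out = True
So out = True

Answer: True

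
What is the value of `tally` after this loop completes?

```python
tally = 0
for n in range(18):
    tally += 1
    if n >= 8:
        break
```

Loop breaks when n reaches 8, tally is 9
`tally` takes the values: 0 → 1 → 2 → 3 → 4 → 5 → 6 → 7 → 8 → 9

Answer: 9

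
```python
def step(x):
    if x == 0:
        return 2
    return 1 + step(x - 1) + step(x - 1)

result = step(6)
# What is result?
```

step(x) = 1 + 2·step(x-1), step(0)=2. Closed form: (2+1)·2^6 - 1 = 191.

Answer: 191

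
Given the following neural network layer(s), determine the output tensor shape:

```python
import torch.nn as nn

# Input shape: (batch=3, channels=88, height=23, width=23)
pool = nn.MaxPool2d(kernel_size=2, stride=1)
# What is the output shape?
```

Input: (3, 88, 23, 23) -> Output: (3, 88, 22, 22)

Answer: (3, 88, 22, 22)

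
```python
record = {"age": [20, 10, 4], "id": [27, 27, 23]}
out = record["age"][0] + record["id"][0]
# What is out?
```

Trace:
`record = {"age": [20, 10, 4], "id": [27, 27, 23]}` → record = {'age': [20, 10, 4], 'id': [27, 27, 23]}
`out = record["age"][0] + record["id"][0]` → out = 47
So out = 47

Answer: 47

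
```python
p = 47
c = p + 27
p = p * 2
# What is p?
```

Trace:
`p = 47` → p = 47
`c = p + 27` → c = 74
`p = p * 2` → p = 94
So p = 94

Answer: 94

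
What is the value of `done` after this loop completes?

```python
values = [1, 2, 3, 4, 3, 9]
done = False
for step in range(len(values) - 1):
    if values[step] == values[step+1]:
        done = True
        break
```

Check consecutive duplicates in [1, 2, 3, 4, 3, 9]
`done` takes the values: False

Answer: False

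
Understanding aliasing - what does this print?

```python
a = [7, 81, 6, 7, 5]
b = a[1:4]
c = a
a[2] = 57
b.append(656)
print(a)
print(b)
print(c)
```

Key concept: slice vs alias.
Step by step:
`a = [7, 81, 6, 7, 5]` → a = [7, 81, 6, 7, 5]
`b = a[1:4]` → b = [81, 6, 7]
`c = a` → c = [7, 81, 6, 7, 5] (same object as a)
`a[2] = 57` → a = [7, 81, 57, 7, 5] (same object as c); c = [7, 81, 57, 7, 5] (same object as a)
`b.append(656)` → b = [81, 6, 7, 656]
`print(a)` → prints [7, 81, 57, 7, 5]
`print(b)` → prints [81, 6, 7, 656]
`print(c)` → prints [7, 81, 57, 7, 5]

Answer:
[7, 81, 57, 7, 5]
[81, 6, 7, 656]
[7, 81, 57, 7, 5]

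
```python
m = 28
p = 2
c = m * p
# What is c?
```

Trace:
`m = 28` → m = 28
`p = 2` → p = 2
`c = m * p` → c = 56
So c = 56

Answer: 56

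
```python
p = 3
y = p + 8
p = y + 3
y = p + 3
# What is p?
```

Trace:
`p = 3` → p = 3
`y = p + 8` → y = 11
`p = y + 3` → p = 14
`y = p + 3` → y = 17
So p = 14

Answer: 14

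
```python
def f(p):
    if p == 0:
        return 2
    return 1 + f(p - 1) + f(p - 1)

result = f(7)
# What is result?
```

f(p) = 1 + 2·f(p-1), f(0)=2. Closed form: (2+1)·2^7 - 1 = 383.

Answer: 383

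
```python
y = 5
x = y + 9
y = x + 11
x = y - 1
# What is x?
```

Trace:
`y = 5` → y = 5
`x = y + 9` → x = 14
`y = x + 11` → y = 25
`x = y - 1` → x = 24
So x = 24

Answer: 24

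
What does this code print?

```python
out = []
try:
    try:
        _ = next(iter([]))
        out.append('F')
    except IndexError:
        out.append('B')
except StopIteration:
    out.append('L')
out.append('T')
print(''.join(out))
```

Execution trace: 'L' (outer except StopIteration) → 'T' (after the try/except). Output: LT

Answer: LT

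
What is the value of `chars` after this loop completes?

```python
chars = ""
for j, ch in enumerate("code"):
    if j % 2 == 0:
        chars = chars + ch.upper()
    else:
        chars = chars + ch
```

Uppercase even positions in 'code'
`chars` takes the values: "" → "C" → "Co" → "CoD" → "CoDe"

Answer: "CoDe"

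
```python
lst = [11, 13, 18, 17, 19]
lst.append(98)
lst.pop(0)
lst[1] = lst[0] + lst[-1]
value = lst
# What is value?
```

Trace:
`lst = [11, 13, 18, 17, 19]` → lst = [11, 13, 18, 17, 19]
`lst.append(98)` → lst = [11, 13, 18, 17, 19, 98]
`lst.pop(0)` → lst = [13, 18, 17, 19, 98]
`lst[1] = lst[0] + lst[-1]` → lst = [13, 111, 17, 19, 98]
`value = lst` → value = [13, 111, 17, 19, 98]
So value = [13, 111, 17, 19, 98]

Answer: [13, 111, 17, 19, 98]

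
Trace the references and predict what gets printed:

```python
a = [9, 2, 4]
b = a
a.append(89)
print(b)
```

Key concept: basic list aliasing.
Step by step:
`a = [9, 2, 4]` → a = [9, 2, 4]
`b = a` → b = [9, 2, 4] (same object as a)
`a.append(89)` → a = [9, 2, 4, 89] (same object as b); b = [9, 2, 4, 89] (same object as a)
`print(b)` → prints [9, 2, 4, 89]

Answer: [9, 2, 4, 89]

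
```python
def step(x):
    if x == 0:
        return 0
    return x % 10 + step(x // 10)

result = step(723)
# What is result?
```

Sum of digits of 723: 3 + 2 + 7 = 12

Answer: 12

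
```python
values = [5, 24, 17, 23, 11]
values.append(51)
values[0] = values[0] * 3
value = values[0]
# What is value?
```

Trace:
`values = [5, 24, 17, 23, 11]` → values = [5, 24, 17, 23, 11]
`values.append(51)` → values = [5, 24, 17, 23, 11, 51]
`values[0] = values[0] * 3` → values = [15, 24, 17, 23, 11, 51]
`value = values[0]` → value = 15
So value = 15

Answer: 15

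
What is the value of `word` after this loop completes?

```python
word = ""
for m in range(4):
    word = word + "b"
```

Repeat 'b' 4 times
`word` takes the values: "" → "b" → "bb" → "bbb" → "bbbb"

Answer: "bbbb"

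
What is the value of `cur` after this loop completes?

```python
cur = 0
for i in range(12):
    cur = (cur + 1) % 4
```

Increment mod 4, 12 times = 0
`cur` takes the values: 0 → 1 → 2 → 3 → 0 → 1 → 2 → 3 → 0 → 1 → 2 → 3 → 0

Answer: 0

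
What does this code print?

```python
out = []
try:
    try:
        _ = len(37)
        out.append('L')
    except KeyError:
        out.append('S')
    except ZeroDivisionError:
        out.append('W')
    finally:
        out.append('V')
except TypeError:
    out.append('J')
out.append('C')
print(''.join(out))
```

Execution trace: 'V' (finally) → 'J' (outer except TypeError) → 'C' (after the try/except). Output: VJC

Answer: VJC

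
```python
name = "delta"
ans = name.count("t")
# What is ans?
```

Trace:
`name = "delta"` → name = 'delta'
`ans = name.count("t")` → ans = 1
So ans = 1

Answer: 1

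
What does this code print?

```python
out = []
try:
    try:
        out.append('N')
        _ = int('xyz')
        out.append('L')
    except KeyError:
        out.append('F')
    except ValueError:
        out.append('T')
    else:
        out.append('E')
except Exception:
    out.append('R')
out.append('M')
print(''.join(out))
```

Execution trace: 'N' (inner try body) → 'T' (inner except ValueError) → 'M' (after the try/except). Output: NTM

Answer: NTM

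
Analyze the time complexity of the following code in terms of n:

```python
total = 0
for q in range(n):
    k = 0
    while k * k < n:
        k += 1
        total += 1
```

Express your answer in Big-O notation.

Each loop level contributes: n × √n. Multiplying the contributions gives O(n√n).

Answer: O(n√n)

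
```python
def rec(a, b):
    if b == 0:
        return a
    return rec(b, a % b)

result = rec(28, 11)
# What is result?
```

rec(28, 11) -> rec(11, 6) -> rec(6, 5) -> rec(5, 1) -> rec(1, 0) -> 1

Answer: 1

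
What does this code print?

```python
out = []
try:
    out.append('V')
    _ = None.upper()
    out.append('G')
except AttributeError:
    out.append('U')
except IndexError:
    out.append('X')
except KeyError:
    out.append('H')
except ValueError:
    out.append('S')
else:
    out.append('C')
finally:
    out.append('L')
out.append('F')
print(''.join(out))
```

Execution trace: 'V' (try body) → 'U' (except AttributeError) → 'L' (finally) → 'F' (after the try/except). Output: VULF

Answer: VULF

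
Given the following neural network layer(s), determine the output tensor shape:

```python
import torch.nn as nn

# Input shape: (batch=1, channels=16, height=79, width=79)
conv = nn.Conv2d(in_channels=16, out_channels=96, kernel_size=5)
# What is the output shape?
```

Input: (1, 16, 79, 79) -> Output: (1, 96, 75, 75)

Answer: (1, 96, 75, 75)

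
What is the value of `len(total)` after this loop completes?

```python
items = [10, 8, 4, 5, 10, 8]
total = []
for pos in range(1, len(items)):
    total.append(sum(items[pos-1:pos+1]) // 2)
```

Number of 2-element averages
`total` takes the values: [] → [9] → [9, 6] → [9, 6, 4] → [9, 6, 4, 7] → [9, 6, 4, 7, 9]
So `len(total)` = 5

Answer: 5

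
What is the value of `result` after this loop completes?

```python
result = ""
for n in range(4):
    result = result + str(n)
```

Concatenate digits 0 to 3
`result` takes the values: "" → "0" → "01" → "012" → "0123"

Answer: "0123"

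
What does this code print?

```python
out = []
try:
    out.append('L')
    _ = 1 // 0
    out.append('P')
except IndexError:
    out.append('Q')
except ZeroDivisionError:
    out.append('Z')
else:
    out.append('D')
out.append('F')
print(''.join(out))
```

Execution trace: 'L' (try body) → 'Z' (except ZeroDivisionError) → 'F' (after the try/except). Output: LZF

Answer: LZF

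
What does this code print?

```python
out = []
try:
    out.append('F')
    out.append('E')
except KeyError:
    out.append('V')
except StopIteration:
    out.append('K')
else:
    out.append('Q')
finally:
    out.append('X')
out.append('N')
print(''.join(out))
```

Execution trace: 'F' (try body) → 'E' (try body, no exception) → 'Q' (else) → 'X' (finally) → 'N' (after the try/except). Output: FEQXN

Answer: FEQXN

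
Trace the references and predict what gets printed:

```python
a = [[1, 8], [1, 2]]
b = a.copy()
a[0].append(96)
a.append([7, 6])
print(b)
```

Key concept: shallow copy with nested lists.
Step by step:
`a = [[1, 8], [1, 2]]` → a = [[1, 8], [1, 2]]
`b = a.copy()` → b = [[1, 8], [1, 2]]
`a[0].append(96)` → a = [[1, 8, 96], [1, 2]]; b = [[1, 8, 96], [1, 2]]
`a.append([7, 6])` → a = [[1, 8, 96], [1, 2], [7, 6]]
`print(b)` → prints [[1, 8, 96], [1, 2]]

Answer: [[1, 8, 96], [1, 2]]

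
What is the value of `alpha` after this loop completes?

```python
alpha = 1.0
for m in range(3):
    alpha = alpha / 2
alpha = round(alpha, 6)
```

Halving LR 3 times: 1 / 2^3
`alpha` takes the values: 1.0 → 0.5 → 0.25 → 0.125

Answer: 0.125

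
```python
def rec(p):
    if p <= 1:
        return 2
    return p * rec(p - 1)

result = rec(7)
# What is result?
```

rec(7) = 7 * 6 * 5 * 4 * 3 * 2 * 2 = 10080

Answer: 10080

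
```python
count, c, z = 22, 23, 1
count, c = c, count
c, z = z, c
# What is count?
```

Trace:
`count, c, z = 22, 23, 1` → count = 22; c = 23; z = 1
`count, c = c, count` → count = 23; c = 22
`c, z = z, c` → c = 1; z = 22
So count = 23

Answer: 23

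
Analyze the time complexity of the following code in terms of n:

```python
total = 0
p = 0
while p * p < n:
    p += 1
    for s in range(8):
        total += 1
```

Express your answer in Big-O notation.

Each loop level contributes: √n × 1. Multiplying the contributions gives O(√n).

Answer: O(√n)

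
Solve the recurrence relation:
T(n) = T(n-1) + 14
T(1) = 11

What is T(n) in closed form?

Unrolling: T(n) = T(1) + 14·(n-1) = 11 + 14(n-1) = 14n - 3.

Answer: T(n) = 14n - 3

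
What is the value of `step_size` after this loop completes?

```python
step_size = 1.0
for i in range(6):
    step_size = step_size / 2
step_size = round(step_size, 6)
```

Halving LR 6 times: 1 / 2^6
`step_size` takes the values: 1.0 → 0.5 → 0.25 → 0.125 → 0.0625 → 0.03125 → 0.015625

Answer: 0.015625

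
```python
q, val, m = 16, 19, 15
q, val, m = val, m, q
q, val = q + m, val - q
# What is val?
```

Trace:
`q, val, m = 16, 19, 15` → q = 16; val = 19; m = 15
`q, val, m = val, m, q` → q = 19; val = 15; m = 16
`q, val = q + m, val - q` → q = 35; val = -4
So val = -4

Answer: -4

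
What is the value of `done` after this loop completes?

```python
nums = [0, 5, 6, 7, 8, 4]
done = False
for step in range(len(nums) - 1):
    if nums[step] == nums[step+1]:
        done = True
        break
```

Check consecutive duplicates in [0, 5, 6, 7, 8, 4]
`done` takes the values: False

Answer: False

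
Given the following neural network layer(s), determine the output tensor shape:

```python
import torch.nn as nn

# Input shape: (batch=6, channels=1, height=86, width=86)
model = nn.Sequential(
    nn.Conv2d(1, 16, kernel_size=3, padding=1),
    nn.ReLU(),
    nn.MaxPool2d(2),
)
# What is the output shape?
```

Input: (6, 1, 86, 86) -> after Conv2d: (6, 16, 86, 86) -> after ReLU: (6, 16, 86, 86) -> Output: (6, 16, 43, 43)

Answer: (6, 16, 43, 43)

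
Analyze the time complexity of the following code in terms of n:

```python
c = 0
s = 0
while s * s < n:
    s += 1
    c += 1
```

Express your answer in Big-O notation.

Each loop level contributes: √n. Multiplying the contributions gives O(√n).

Answer: O(√n)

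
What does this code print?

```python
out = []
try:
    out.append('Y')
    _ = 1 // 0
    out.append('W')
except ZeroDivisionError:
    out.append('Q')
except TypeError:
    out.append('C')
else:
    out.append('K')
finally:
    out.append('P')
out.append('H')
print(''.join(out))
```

Execution trace: 'Y' (try body) → 'Q' (except ZeroDivisionError) → 'P' (finally) → 'H' (after the try/except). Output: YQPH

Answer: YQPH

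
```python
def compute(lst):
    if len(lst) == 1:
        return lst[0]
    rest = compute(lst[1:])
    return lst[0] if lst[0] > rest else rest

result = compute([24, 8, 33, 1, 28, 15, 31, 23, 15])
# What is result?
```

Recursive max over [24, 8, 33, 1, 28, 15, 31, 23, 15] = 33

Answer: 33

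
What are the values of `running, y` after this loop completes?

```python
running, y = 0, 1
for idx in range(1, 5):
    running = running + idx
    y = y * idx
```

Sum and factorial of 1 to 4
`running, y` takes the values: (0, 1) → (1, 1) → (3, 1) → (3, 2) → (6, 2) → (6, 6) → (10, 6) → (10, 24)

Answer: 10, 24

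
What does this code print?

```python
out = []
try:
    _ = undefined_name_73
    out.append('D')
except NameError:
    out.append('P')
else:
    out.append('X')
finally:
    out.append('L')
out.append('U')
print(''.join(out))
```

Execution trace: 'P' (except NameError) → 'L' (finally) → 'U' (after the try/except). Output: PLU

Answer: PLU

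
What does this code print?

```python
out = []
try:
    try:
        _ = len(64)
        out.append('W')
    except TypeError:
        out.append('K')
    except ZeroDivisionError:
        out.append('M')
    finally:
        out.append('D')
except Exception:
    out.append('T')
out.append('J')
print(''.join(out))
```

Execution trace: 'K' (inner except TypeError) → 'D' (inner finally) → 'J' (after the try/except). Output: KDJ

Answer: KDJ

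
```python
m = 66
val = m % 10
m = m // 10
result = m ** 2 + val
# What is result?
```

Trace:
`m = 66` → m = 66
`val = m % 10` → val = 6
`m = m // 10` → m = 6
`result = m ** 2 + val` → result = 42
So result = 42

Answer: 42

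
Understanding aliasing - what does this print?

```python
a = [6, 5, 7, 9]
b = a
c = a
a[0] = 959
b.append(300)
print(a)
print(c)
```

Key concept: multiple aliases.
Step by step:
`a = [6, 5, 7, 9]` → a = [6, 5, 7, 9]
`b = a` → b = [6, 5, 7, 9] (same object as a)
`c = a` → c = [6, 5, 7, 9] (same object as a, b)
`a[0] = 959` → a = [959, 5, 7, 9] (same object as b, c); b = [959, 5, 7, 9] (same object as a, c); c = [959, 5, 7, 9] (same object as a, b)
`b.append(300)` → a = [959, 5, 7, 9, 300] (same object as b, c); b = [959, 5, 7, 9, 300] (same object as a, c); c = [959, 5, 7, 9, 300] (same object as a, b)
`print(a)` → prints [959, 5, 7, 9, 300]
`print(c)` → prints [959, 5, 7, 9, 300]

Answer:
[959, 5, 7, 9, 300]
[959, 5, 7, 9, 300]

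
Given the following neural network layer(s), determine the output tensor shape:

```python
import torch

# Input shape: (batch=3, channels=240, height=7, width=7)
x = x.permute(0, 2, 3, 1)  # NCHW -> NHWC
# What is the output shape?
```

Input: (3, 240, 7, 7) -> Output: (3, 7, 7, 240)

Answer: (3, 7, 7, 240)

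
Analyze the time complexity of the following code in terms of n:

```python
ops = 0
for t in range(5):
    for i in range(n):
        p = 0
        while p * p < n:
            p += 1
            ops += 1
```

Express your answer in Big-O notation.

Each loop level contributes: 1 × n × √n. Multiplying the contributions gives O(n√n).

Answer: O(n√n)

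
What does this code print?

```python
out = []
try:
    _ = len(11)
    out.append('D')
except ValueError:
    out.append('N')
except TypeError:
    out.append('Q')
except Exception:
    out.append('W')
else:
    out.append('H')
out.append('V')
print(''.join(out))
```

Execution trace: 'Q' (except TypeError) → 'V' (after the try/except). Output: QV

Answer: QV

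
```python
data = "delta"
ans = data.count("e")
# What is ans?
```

Trace:
`data = "delta"` → data = 'delta'
`ans = data.count("e")` → ans = 1
So ans = 1

Answer: 1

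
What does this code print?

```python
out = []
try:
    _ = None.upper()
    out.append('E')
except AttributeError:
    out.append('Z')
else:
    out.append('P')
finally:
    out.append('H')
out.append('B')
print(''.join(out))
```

Execution trace: 'Z' (except AttributeError) → 'H' (finally) → 'B' (after the try/except). Output: ZHB

Answer: ZHB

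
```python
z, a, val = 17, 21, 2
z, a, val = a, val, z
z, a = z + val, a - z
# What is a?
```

Trace:
`z, a, val = 17, 21, 2` → z = 17; a = 21; val = 2
`z, a, val = a, val, z` → z = 21; a = 2; val = 17
`z, a = z + val, a - z` → z = 38; a = -19
So a = -19

Answer: -19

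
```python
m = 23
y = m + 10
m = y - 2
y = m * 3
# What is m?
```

Trace:
`m = 23` → m = 23
`y = m + 10` → y = 33
`m = y - 2` → m = 31
`y = m * 3` → y = 93
So m = 31

Answer: 31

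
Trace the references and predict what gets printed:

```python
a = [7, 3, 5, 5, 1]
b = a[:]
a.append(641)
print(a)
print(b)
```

Key concept: slice [:] creates copy.
Step by step:
`a = [7, 3, 5, 5, 1]` → a = [7, 3, 5, 5, 1]
`b = a[:]` → b = [7, 3, 5, 5, 1]
`a.append(641)` → a = [7, 3, 5, 5, 1, 641]
`print(a)` → prints [7, 3, 5, 5, 1, 641]
`print(b)` → prints [7, 3, 5, 5, 1]

Answer:
[7, 3, 5, 5, 1, 641]
[7, 3, 5, 5, 1]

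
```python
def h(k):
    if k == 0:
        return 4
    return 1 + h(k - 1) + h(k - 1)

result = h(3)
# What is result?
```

h(k) = 1 + 2·h(k-1), h(0)=4. Closed form: (4+1)·2^3 - 1 = 39.

Answer: 39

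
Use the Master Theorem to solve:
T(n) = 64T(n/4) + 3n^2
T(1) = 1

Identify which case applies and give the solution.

a=64, b=4, f(n)=3n^2. log_4(64) = 3. Since c=2 < 3, Case 1 applies: T(n) = Θ(n^log_b(a)) = O(n^3).

Answer: O(n^3) - Case 1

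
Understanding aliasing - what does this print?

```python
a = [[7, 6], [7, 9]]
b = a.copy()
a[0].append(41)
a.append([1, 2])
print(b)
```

Key concept: shallow copy with nested lists.
Step by step:
`a = [[7, 6], [7, 9]]` → a = [[7, 6], [7, 9]]
`b = a.copy()` → b = [[7, 6], [7, 9]]
`a[0].append(41)` → a = [[7, 6, 41], [7, 9]]; b = [[7, 6, 41], [7, 9]]
`a.append([1, 2])` → a = [[7, 6, 41], [7, 9], [1, 2]]
`print(b)` → prints [[7, 6, 41], [7, 9]]

Answer: [[7, 6, 41], [7, 9]]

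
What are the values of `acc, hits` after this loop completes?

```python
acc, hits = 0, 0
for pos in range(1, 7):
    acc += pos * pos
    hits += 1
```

Sum of squares and count
`acc, hits` takes the values: (0, 0) → (1, 0) → (1, 1) → (5, 1) → (5, 2) → (14, 2) → (14, 3) → (30, 3) → (30, 4) → (55, 4) → (55, 5) → (91, 5) → (91, 6)

Answer: 91, 6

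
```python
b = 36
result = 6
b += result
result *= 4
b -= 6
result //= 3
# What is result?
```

Trace:
`b = 36` → b = 36
`result = 6` → result = 6
`b += result` → b = 42
`result *= 4` → result = 24
`b -= 6` → b = 36
`result //= 3` → result = 8
So result = 8

Answer: 8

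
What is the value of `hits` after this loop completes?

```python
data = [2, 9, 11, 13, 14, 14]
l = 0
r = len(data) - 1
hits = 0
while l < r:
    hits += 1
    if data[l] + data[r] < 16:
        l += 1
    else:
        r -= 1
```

Steps to find pair summing to 16
`hits` takes the values: 0 → 1 → 2 → 3 → 4 → 5

Answer: 5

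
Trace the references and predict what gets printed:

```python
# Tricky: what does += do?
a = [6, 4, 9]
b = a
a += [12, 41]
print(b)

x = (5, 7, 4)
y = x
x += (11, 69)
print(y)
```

Key concept: += behavior differs for mutable vs immutable.
Step by step:
`a = [6, 4, 9]` → a = [6, 4, 9]
`b = a` → b = [6, 4, 9] (same object as a)
`a += [12, 41]` → a = [6, 4, 9, 12, 41] (same object as b); b = [6, 4, 9, 12, 41] (same object as a)
`print(b)` → prints [6, 4, 9, 12, 41]
`x = (5, 7, 4)` → x = (5, 7, 4)
`y = x` → y = (5, 7, 4)
`x += (11, 69)` → x = (5, 7, 4, 11, 69)
`print(y)` → prints (5, 7, 4)

Answer:
[6, 4, 9, 12, 41]
(5, 7, 4)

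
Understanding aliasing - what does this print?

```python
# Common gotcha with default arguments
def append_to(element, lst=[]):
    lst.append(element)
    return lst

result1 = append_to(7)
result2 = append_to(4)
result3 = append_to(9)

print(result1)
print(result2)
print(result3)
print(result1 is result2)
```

Key concept: mutable default argument gotcha.
Step by step:
`result1 = append_to(7)` → result1 = [7]
`result2 = append_to(4)` → result1 = [7, 4] (same object as result2); result2 = [7, 4] (same object as result1)
`result3 = append_to(9)` → result1 = [7, 4, 9] (same object as result2, result3); result2 = [7, 4, 9] (same object as result1, result3); result3 = [7, 4, 9] (same object as result1, result2)
`print(result1)` → prints [7, 4, 9]
`print(result2)` → prints [7, 4, 9]
`print(result3)` → prints [7, 4, 9]
`print(result1 is result2)` → prints True

Answer:
[7, 4, 9]
[7, 4, 9]
[7, 4, 9]
True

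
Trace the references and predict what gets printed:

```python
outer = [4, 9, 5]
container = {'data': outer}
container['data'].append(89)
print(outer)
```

Key concept: dict holds reference to list.
Step by step:
`outer = [4, 9, 5]` → outer = [4, 9, 5]
`container = {'data': outer}` → container = {'data': [4, 9, 5]}
`container['data'].append(89)` → outer = [4, 9, 5, 89]; container = {'data': [4, 9, 5, 89]}
`print(outer)` → prints [4, 9, 5, 89]

Answer: [4, 9, 5, 89]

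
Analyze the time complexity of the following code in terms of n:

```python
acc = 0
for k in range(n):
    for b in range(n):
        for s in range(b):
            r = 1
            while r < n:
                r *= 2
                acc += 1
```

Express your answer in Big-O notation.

Each loop level contributes: n × n × n × log n. Multiplying the contributions gives O(n^3 log n).

Answer: O(n^3 log n)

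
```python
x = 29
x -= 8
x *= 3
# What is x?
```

Trace:
`x = 29` → x = 29
`x -= 8` → x = 21
`x *= 3` → x = 63
So x = 63

Answer: 63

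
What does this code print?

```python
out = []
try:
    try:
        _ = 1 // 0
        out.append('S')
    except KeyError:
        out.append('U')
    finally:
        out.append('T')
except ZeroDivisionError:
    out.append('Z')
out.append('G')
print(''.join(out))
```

Execution trace: 'T' (inner finally) → 'Z' (outer except ZeroDivisionError) → 'G' (after the try/except). Output: TZG

Answer: TZG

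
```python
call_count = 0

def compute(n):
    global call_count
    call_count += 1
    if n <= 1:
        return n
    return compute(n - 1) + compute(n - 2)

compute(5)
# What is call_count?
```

Calls(n) = 1 + Calls(n-1) + Calls(n-2); Calls(0)=Calls(1)=1. For n=5 this gives 15.

Answer: 15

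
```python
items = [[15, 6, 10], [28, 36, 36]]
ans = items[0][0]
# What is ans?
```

Trace:
`items = [[15, 6, 10], [28, 36, 36]]` → items = [[15, 6, 10], [28, 36, 36]]
`ans = items[0][0]` → ans = 15
So ans = 15

Answer: 15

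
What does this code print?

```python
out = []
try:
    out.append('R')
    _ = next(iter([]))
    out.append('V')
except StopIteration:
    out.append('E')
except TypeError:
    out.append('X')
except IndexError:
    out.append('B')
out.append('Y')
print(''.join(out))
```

Execution trace: 'R' (try body) → 'E' (except StopIteration) → 'Y' (after the try/except). Output: REY

Answer: REY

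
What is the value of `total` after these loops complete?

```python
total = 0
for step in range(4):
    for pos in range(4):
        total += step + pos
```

Sum of all step+pos for step,pos in 4x4
`total` takes the values: 0 → 1 → 3 → 6 → 7 → 9 → 12 → 16 → 18 → 21 → 25 → 30 → 33 → 37 → 42 → 48

Answer: 48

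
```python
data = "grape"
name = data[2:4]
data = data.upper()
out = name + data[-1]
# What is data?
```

Trace:
`data = "grape"` → data = 'grape'
`name = data[2:4]` → name = 'ap'
`data = data.upper()` → data = 'GRAPE'
`out = name + data[-1]` → out = 'apE'
So data = 'GRAPE'

Answer: 'GRAPE'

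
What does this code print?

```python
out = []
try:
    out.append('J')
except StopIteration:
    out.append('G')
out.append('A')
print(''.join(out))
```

Execution trace: 'J' (try body, no exception) → 'A' (after the try/except). Output: JA

Answer: JA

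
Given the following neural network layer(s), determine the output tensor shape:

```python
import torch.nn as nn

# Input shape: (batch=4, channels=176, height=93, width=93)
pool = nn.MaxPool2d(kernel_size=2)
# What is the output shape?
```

Input: (4, 176, 93, 93) -> Output: (4, 176, 46, 46)

Answer: (4, 176, 46, 46)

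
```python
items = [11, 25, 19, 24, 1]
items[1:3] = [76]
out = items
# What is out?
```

Trace:
`items = [11, 25, 19, 24, 1]` → items = [11, 25, 19, 24, 1]
`items[1:3] = [76]` → items = [11, 76, 24, 1]
`out = items` → out = [11, 76, 24, 1]
So out = [11, 76, 24, 1]

Answer: [11, 76, 24, 1]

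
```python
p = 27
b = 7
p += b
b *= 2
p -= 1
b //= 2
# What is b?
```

Trace:
`p = 27` → p = 27
`b = 7` → b = 7
`p += b` → p = 34
`b *= 2` → b = 14
`p -= 1` → p = 33
`b //= 2` → b = 7
So b = 7

Answer: 7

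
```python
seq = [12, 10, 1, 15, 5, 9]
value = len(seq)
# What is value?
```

Trace:
`seq = [12, 10, 1, 15, 5, 9]` → seq = [12, 10, 1, 15, 5, 9]
`value = len(seq)` → value = 6
So value = 6

Answer: 6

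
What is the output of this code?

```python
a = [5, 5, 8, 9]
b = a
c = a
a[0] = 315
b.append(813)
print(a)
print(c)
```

Key concept: multiple aliases.
Step by step:
`a = [5, 5, 8, 9]` → a = [5, 5, 8, 9]
`b = a` → b = [5, 5, 8, 9] (same object as a)
`c = a` → c = [5, 5, 8, 9] (same object as a, b)
`a[0] = 315` → a = [315, 5, 8, 9] (same object as b, c); b = [315, 5, 8, 9] (same object as a, c); c = [315, 5, 8, 9] (same object as a, b)
`b.append(813)` → a = [315, 5, 8, 9, 813] (same object as b, c); b = [315, 5, 8, 9, 813] (same object as a, c); c = [315, 5, 8, 9, 813] (same object as a, b)
`print(a)` → prints [315, 5, 8, 9, 813]
`print(c)` → prints [315, 5, 8, 9, 813]

Answer:
[315, 5, 8, 9, 813]
[315, 5, 8, 9, 813]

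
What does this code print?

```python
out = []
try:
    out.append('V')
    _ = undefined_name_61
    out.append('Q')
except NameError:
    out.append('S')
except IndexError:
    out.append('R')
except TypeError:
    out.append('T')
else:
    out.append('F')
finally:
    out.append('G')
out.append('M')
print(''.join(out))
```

Execution trace: 'V' (try body) → 'S' (except NameError) → 'G' (finally) → 'M' (after the try/except). Output: VSGM

Answer: VSGM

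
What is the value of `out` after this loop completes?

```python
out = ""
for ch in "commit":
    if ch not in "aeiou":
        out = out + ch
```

Remove vowels from 'commit'
`out` takes the values: "" → "c" → "cm" → "cmm" → "cmmt"

Answer: "cmmt"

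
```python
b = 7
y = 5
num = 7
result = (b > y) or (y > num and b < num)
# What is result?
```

Trace:
`b = 7` → b = 7
`y = 5` → y = 5
`num = 7` → num = 7
`result = (b > y) or (y > num and b < num)` → result = True
So result = True

Answer: True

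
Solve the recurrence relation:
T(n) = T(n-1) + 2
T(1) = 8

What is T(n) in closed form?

Unrolling: T(n) = T(1) + 2·(n-1) = 8 + 2(n-1) = 2n + 6.

Answer: T(n) = 2n + 6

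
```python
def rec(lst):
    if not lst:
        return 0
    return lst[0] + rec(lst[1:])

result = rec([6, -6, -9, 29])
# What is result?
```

6 + (-6) + (-9) + 29 + 0 = 20

Answer: 20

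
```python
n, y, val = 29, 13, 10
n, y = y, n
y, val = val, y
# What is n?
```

Trace:
`n, y, val = 29, 13, 10` → n = 29; y = 13; val = 10
`n, y = y, n` → n = 13; y = 29
`y, val = val, y` → y = 10; val = 29
So n = 13

Answer: 13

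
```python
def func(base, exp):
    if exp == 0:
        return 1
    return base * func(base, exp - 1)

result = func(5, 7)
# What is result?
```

func(5, 7) = 5 * 5 * 5 * 5 * 5 * 5 * 5 = 78125

Answer: 78125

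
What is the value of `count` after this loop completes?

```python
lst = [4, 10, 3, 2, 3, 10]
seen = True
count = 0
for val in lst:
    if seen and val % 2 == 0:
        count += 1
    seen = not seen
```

Count even values at even positions
`count` takes the values: 0 → 1

Answer: 1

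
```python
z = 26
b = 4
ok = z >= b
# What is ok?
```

Trace:
`z = 26` → z = 26
`b = 4` → b = 4
`ok = z >= b` → ok = True
So ok = True

Answer: True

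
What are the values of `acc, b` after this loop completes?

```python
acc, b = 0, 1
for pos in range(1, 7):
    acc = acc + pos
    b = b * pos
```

Sum and factorial of 1 to 6
`acc, b` takes the values: (0, 1) → (1, 1) → (3, 1) → (3, 2) → (6, 2) → (6, 6) → (10, 6) → (10, 24) → (15, 24) → (15, 120) → (21, 120) → (21, 720)

Answer: 21, 720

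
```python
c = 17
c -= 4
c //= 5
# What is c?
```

Trace:
`c = 17` → c = 17
`c -= 4` → c = 13
`c //= 5` → c = 2
So c = 2

Answer: 2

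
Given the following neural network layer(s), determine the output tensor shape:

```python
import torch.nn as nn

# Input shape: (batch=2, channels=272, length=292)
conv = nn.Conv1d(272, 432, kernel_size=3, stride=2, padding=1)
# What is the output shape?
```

Input: (2, 272, 292) -> Output: (2, 432, 146)

Answer: (2, 432, 146)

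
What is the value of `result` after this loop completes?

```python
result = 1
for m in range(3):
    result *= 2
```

2^3 = 8
`result` takes the values: 1 → 2 → 4 → 8

Answer: 8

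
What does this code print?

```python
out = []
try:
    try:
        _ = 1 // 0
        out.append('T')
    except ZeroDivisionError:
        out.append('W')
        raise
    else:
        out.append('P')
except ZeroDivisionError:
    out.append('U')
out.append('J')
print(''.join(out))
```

Execution trace: 'W' (inner except ZeroDivisionError) → 'U' (outer except ZeroDivisionError) → 'J' (after the try/except). Output: WUJ

Answer: WUJ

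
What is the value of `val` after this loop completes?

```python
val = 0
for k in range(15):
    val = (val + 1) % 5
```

Increment mod 5, 15 times = 0
`val` takes the values: 0 → 1 → 2 → 3 → 4 → 0 → 1 → 2 → 3 → 4 → 0 → 1 → 2 → 3 → 4 → 0

Answer: 0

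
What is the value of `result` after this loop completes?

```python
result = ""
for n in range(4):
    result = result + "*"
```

Repeat '*' 4 times
`result` takes the values: "" → "*" → "**" → "***" → "****"

Answer: "****"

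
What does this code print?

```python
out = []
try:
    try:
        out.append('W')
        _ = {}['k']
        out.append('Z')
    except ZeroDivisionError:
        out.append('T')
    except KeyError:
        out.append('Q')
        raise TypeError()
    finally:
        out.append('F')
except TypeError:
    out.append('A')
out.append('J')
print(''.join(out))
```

Execution trace: 'W' (inner try body) → 'Q' (inner except KeyError) → 'F' (inner finally) → 'A' (outer except TypeError) → 'J' (after the try/except). Output: WQFAJ

Answer: WQFAJ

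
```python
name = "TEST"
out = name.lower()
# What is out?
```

Trace:
`name = "TEST"` → name = 'TEST'
`out = name.lower()` → out = 'test'
So out = 'test'

Answer: 'test'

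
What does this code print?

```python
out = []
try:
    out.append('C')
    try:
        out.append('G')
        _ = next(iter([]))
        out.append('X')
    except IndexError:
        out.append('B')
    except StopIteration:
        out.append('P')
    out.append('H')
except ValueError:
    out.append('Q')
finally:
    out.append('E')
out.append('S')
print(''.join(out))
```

Execution trace: 'C' (try body) → 'G' (inner try body) → 'P' (inner except StopIteration) → 'H' (try body, no exception) → 'E' (finally) → 'S' (after the try/except). Output: CGPHES

Answer: CGPHES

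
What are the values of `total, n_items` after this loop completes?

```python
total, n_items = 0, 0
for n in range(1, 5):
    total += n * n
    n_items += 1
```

Sum of squares and count
`total, n_items` takes the values: (0, 0) → (1, 0) → (1, 1) → (5, 1) → (5, 2) → (14, 2) → (14, 3) → (30, 3) → (30, 4)

Answer: 30, 4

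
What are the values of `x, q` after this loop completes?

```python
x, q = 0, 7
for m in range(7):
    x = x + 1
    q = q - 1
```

x goes 0→7, q goes 7→0
`x, q` takes the values: (0, 7) → (1, 7) → (1, 6) → (2, 6) → (2, 5) → (3, 5) → (3, 4) → (4, 4) → (4, 3) → (5, 3) → (5, 2) → (6, 2) → (6, 1) → (7, 1) → (7, 0)

Answer: 7, 0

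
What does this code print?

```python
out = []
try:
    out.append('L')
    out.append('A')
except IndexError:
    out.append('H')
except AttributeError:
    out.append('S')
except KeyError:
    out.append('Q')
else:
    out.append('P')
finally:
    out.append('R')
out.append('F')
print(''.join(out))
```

Execution trace: 'L' (try body) → 'A' (try body, no exception) → 'P' (else) → 'R' (finally) → 'F' (after the try/except). Output: LAPRF

Answer: LAPRF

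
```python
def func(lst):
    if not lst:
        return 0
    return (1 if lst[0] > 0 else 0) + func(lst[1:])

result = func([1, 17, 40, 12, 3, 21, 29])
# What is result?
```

Count of positive elements in [1, 17, 40, 12, 3, 21, 29] = 7

Answer: 7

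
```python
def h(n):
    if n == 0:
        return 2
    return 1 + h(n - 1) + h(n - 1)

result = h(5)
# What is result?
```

h(n) = 1 + 2·h(n-1), h(0)=2. Closed form: (2+1)·2^5 - 1 = 95.

Answer: 95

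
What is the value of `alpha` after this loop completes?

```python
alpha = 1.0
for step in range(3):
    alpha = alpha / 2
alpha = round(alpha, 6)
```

Halving LR 3 times: 1 / 2^3
`alpha` takes the values: 1.0 → 0.5 → 0.25 → 0.125

Answer: 0.125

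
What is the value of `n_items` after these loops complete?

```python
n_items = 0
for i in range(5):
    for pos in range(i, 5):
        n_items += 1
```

Upper triangle: 5 + 4 + ... + 1
`n_items` takes the values: 0 → 1 → 2 → 3 → 4 → 5 → 6 → 7 → 8 → 9 → 10 → 11 → 12 → 13 → 14 → 15

Answer: 15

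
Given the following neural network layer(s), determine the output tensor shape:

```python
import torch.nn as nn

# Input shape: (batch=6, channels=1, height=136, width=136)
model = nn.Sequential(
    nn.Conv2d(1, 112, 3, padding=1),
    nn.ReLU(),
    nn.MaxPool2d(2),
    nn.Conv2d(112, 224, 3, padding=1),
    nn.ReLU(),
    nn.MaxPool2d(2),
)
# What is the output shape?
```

Input: (6, 1, 136, 136) -> after first Conv2d: (6, 112, 136, 136) -> after first MaxPool2d: (6, 112, 68, 68) -> after second Conv2d: (6, 224, 68, 68) -> Output: (6, 224, 34, 34)

Answer: (6, 224, 34, 34)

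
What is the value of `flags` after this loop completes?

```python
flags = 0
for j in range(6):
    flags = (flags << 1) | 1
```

Build 6 consecutive 1-bits: 0b111111
`flags` takes the values: 0 → 1 → 3 → 7 → 15 → 31 → 63

Answer: 63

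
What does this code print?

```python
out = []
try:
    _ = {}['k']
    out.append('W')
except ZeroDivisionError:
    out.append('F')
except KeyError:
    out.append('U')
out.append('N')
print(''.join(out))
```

Execution trace: 'U' (except KeyError) → 'N' (after the try/except). Output: UN

Answer: UN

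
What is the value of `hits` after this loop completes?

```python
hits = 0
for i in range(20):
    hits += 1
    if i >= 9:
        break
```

Loop breaks when i reaches 9, hits is 10
`hits` takes the values: 0 → 1 → 2 → 3 → 4 → 5 → 6 → 7 → 8 → 9 → 10

Answer: 10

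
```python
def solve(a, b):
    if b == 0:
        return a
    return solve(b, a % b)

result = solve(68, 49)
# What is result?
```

solve(68, 49) -> solve(49, 19) -> solve(19, 11) -> solve(11, 8) -> solve(8, 3) -> solve(3, 2) -> solve(2, 1) -> solve(1, 0) -> 1

Answer: 1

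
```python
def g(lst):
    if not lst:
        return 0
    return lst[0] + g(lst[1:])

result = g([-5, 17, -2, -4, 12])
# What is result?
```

(-5) + 17 + (-2) + (-4) + 12 + 0 = 18

Answer: 18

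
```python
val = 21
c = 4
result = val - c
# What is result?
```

Trace:
`val = 21` → val = 21
`c = 4` → c = 4
`result = val - c` → result = 17
So result = 17

Answer: 17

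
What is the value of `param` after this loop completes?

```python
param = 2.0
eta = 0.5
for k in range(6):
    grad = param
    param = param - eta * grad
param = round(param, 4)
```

Gradient descent: w = 2.0 * (1 - 0.5)^6
`param` takes the values: 2.0 → 1.0 → 0.5 → 0.25 → 0.125 → 0.0625 → 0.03125 → 0.0312

Answer: 0.0312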